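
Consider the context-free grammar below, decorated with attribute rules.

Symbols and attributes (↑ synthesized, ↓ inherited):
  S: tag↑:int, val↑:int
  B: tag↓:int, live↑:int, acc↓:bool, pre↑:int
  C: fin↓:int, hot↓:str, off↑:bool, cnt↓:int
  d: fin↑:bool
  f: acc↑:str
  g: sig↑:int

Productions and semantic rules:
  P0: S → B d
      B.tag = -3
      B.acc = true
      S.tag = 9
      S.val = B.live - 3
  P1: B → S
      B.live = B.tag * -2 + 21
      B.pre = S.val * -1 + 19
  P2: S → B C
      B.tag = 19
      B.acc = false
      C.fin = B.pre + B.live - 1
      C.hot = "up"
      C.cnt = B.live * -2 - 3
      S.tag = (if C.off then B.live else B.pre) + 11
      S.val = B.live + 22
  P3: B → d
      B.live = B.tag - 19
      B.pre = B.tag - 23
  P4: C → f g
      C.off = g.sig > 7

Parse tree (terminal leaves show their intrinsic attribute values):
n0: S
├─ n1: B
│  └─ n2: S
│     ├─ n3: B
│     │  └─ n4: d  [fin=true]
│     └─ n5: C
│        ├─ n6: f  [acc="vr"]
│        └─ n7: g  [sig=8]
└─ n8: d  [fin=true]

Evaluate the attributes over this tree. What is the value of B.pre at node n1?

-3

1. n1.tag = -3  [-3]
2. n1.acc = true  [true]
3. n3.tag = 19  [19]
4. n3.acc = false  [false]
5. n4.fin = true  [terminal]
6. n3.live = 0  [B.tag - 19]
7. n3.pre = -4  [B.tag - 23]
8. n5.fin = -5  [B.pre + B.live - 1]
9. n5.hot = "up"  ["up"]
10. n5.cnt = -3  [B.live * -2 - 3]
11. n6.acc = "vr"  [terminal]
12. n7.sig = 8  [terminal]
13. n5.off = true  [g.sig > 7]
14. n2.tag = 11  [(if C.off then B.live else B.pre) + 11]
15. n2.val = 22  [B.live + 22]
16. n1.live = 27  [B.tag * -2 + 21]
17. n1.pre = -3  [S.val * -1 + 19]
18. n8.fin = true  [terminal]
19. n0.tag = 9  [9]
20. n0.val = 24  [B.live - 3]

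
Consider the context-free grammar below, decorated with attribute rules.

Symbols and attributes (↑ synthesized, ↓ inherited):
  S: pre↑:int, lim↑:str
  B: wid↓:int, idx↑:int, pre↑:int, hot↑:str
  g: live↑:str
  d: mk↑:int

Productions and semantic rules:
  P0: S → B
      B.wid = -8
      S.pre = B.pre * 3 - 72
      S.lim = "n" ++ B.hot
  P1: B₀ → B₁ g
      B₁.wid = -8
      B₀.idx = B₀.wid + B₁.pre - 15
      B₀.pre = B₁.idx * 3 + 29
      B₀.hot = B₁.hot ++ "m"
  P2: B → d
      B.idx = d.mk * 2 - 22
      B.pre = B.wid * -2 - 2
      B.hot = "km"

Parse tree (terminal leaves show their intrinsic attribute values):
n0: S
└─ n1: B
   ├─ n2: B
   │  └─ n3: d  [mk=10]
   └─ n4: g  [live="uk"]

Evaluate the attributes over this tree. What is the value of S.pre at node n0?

-3

1. n1.wid = -8  [-8]
2. n2.wid = -8  [-8]
3. n3.mk = 10  [terminal]
4. n2.idx = -2  [d.mk * 2 - 22]
5. n2.pre = 14  [B.wid * -2 - 2]
6. n2.hot = "km"  ["km"]
7. n4.live = "uk"  [terminal]
8. n1.idx = -9  [B₀.wid + B₁.pre - 15]
9. n1.pre = 23  [B₁.idx * 3 + 29]
10. n1.hot = "kmm"  [B₁.hot ++ "m"]
11. n0.pre = -3  [B.pre * 3 - 72]
12. n0.lim = "nkmm"  ["n" ++ B.hot]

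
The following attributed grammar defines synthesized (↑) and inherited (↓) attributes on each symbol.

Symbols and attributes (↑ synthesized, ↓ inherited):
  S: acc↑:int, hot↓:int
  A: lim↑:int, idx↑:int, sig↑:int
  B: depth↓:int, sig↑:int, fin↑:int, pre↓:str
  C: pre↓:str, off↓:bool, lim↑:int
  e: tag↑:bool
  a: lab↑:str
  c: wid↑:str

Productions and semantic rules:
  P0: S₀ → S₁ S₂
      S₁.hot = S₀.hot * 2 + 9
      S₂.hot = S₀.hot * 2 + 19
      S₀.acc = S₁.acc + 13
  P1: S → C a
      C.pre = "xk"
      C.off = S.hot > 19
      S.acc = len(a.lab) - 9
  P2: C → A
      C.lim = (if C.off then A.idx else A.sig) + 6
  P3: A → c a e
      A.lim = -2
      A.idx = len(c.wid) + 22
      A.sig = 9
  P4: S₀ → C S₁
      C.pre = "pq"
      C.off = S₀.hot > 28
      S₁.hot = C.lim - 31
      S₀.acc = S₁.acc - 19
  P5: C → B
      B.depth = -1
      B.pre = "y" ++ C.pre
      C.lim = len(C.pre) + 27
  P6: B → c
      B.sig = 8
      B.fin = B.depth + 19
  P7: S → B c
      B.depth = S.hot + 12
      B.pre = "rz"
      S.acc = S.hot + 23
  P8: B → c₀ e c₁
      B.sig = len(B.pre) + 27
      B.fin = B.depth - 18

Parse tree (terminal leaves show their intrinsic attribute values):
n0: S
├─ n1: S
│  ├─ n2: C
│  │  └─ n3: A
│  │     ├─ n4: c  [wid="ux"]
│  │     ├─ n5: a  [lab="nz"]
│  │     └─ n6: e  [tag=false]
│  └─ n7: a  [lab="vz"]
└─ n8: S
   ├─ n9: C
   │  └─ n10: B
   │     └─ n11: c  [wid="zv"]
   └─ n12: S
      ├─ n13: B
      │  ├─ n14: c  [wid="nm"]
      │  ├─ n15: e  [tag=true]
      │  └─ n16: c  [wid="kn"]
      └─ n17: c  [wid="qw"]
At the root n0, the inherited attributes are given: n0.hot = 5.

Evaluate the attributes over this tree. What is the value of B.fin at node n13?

1. n0.hot = 5  [given at root]
2. n1.hot = 19  [S₀.hot * 2 + 9]
3. n2.pre = "xk"  ["xk"]
4. n2.off = false  [S.hot > 19]
5. n4.wid = "ux"  [terminal]
6. n5.lab = "nz"  [terminal]
7. n6.tag = false  [terminal]
8. n3.lim = -2  [-2]
9. n3.idx = 24  [len(c.wid) + 22]
10. n3.sig = 9  [9]
11. n2.lim = 15  [(if C.off then A.idx else A.sig) + 6]
12. n7.lab = "vz"  [terminal]
13. n1.acc = -7  [len(a.lab) - 9]
14. n8.hot = 29  [S₀.hot * 2 + 19]
15. n9.pre = "pq"  ["pq"]
16. n9.off = true  [S₀.hot > 28]
17. n10.depth = -1  [-1]
18. n10.pre = "ypq"  ["y" ++ C.pre]
19. n11.wid = "zv"  [terminal]
20. n10.sig = 8  [8]
21. n10.fin = 18  [B.depth + 19]
22. n9.lim = 29  [len(C.pre) + 27]
23. n12.hot = -2  [C.lim - 31]
24. n13.depth = 10  [S.hot + 12]
25. n13.pre = "rz"  ["rz"]
26. n14.wid = "nm"  [terminal]
27. n15.tag = true  [terminal]
28. n16.wid = "kn"  [terminal]
29. n13.sig = 29  [len(B.pre) + 27]
30. n13.fin = -8  [B.depth - 18]
31. n17.wid = "qw"  [terminal]
32. n12.acc = 21  [S.hot + 23]
33. n8.acc = 2  [S₁.acc - 19]
34. n0.acc = 6  [S₁.acc + 13]

-8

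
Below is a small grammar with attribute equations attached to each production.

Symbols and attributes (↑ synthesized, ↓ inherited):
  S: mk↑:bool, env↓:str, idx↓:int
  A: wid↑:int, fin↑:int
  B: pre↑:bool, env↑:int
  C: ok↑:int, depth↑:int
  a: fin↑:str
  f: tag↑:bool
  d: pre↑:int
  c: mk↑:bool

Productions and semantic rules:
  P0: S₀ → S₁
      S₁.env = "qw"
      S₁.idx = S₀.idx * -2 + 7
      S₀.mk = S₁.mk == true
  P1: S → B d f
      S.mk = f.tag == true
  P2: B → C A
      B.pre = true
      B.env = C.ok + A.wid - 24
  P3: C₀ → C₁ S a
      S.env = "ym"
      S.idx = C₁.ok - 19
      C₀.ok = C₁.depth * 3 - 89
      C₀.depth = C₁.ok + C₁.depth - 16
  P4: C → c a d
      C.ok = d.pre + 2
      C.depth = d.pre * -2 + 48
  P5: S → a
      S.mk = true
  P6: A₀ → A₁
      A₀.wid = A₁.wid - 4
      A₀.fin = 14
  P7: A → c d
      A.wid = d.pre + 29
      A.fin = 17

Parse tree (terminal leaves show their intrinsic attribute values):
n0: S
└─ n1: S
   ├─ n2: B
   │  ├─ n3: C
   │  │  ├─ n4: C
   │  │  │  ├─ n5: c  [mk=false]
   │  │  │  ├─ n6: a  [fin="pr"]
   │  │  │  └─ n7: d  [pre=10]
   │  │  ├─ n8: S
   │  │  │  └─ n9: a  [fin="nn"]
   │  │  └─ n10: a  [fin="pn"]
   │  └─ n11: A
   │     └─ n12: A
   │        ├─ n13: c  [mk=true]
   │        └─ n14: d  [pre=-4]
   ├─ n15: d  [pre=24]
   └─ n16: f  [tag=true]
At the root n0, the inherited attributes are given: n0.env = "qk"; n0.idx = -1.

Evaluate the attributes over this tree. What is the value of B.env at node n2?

-8

1. n0.env = "qk"  [given at root]
2. n0.idx = -1  [given at root]
3. n1.env = "qw"  ["qw"]
4. n1.idx = 9  [S₀.idx * -2 + 7]
5. n5.mk = false  [terminal]
6. n6.fin = "pr"  [terminal]
7. n7.pre = 10  [terminal]
8. n4.ok = 12  [d.pre + 2]
9. n4.depth = 28  [d.pre * -2 + 48]
10. n8.env = "ym"  ["ym"]
11. n8.idx = -7  [C₁.ok - 19]
12. n9.fin = "nn"  [terminal]
13. n8.mk = true  [true]
14. n10.fin = "pn"  [terminal]
15. n3.ok = -5  [C₁.depth * 3 - 89]
16. n3.depth = 24  [C₁.ok + C₁.depth - 16]
17. n13.mk = true  [terminal]
18. n14.pre = -4  [terminal]
19. n12.wid = 25  [d.pre + 29]
20. n12.fin = 17  [17]
21. n11.wid = 21  [A₁.wid - 4]
22. n11.fin = 14  [14]
23. n2.pre = true  [true]
24. n2.env = -8  [C.ok + A.wid - 24]
25. n15.pre = 24  [terminal]
26. n16.tag = true  [terminal]
27. n1.mk = true  [f.tag == true]
28. n0.mk = true  [S₁.mk == true]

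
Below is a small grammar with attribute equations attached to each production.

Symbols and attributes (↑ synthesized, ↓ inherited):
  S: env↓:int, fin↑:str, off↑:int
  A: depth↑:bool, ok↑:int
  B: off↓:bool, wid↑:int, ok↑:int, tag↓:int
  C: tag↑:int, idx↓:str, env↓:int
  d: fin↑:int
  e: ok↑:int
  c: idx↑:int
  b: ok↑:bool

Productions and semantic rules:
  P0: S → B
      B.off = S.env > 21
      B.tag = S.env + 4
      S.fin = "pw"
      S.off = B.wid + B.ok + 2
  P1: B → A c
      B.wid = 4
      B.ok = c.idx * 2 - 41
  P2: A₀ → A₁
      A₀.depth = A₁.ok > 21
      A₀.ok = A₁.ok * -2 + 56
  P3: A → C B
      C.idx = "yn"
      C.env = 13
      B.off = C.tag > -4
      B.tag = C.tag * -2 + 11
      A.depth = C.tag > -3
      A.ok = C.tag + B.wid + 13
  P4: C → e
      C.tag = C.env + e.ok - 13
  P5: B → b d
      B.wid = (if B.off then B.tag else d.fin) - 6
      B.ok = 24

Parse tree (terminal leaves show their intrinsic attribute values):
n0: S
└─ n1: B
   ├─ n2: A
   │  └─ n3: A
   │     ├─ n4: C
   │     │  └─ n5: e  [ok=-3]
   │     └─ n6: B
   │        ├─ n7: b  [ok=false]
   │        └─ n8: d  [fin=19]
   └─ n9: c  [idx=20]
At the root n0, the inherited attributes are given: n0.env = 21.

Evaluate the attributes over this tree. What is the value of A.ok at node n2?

14

1. n0.env = 21  [given at root]
2. n1.off = false  [S.env > 21]
3. n1.tag = 25  [S.env + 4]
4. n4.idx = "yn"  ["yn"]
5. n4.env = 13  [13]
6. n5.ok = -3  [terminal]
7. n4.tag = -3  [C.env + e.ok - 13]
8. n6.off = true  [C.tag > -4]
9. n6.tag = 17  [C.tag * -2 + 11]
10. n7.ok = false  [terminal]
11. n8.fin = 19  [terminal]
12. n6.wid = 11  [(if B.off then B.tag else d.fin) - 6]
13. n6.ok = 24  [24]
14. n3.depth = false  [C.tag > -3]
15. n3.ok = 21  [C.tag + B.wid + 13]
16. n2.depth = false  [A₁.ok > 21]
17. n2.ok = 14  [A₁.ok * -2 + 56]
18. n9.idx = 20  [terminal]
19. n1.wid = 4  [4]
20. n1.ok = -1  [c.idx * 2 - 41]
21. n0.fin = "pw"  ["pw"]
22. n0.off = 5  [B.wid + B.ok + 2]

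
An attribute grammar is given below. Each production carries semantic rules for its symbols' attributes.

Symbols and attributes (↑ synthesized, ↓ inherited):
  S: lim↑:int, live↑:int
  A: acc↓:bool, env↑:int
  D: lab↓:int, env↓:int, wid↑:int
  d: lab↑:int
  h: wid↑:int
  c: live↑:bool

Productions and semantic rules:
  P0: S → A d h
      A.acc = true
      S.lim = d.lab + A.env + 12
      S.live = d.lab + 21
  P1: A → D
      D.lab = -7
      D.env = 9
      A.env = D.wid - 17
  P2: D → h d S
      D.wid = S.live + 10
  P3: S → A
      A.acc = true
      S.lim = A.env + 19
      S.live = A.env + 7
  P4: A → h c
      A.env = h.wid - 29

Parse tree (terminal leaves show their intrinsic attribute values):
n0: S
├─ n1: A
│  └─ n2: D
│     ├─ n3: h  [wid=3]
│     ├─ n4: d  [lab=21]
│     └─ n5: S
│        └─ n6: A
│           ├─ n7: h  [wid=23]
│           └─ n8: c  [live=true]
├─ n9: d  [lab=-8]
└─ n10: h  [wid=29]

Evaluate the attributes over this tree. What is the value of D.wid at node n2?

11

1. n1.acc = true  [true]
2. n2.lab = -7  [-7]
3. n2.env = 9  [9]
4. n3.wid = 3  [terminal]
5. n4.lab = 21  [terminal]
6. n6.acc = true  [true]
7. n7.wid = 23  [terminal]
8. n8.live = true  [terminal]
9. n6.env = -6  [h.wid - 29]
10. n5.lim = 13  [A.env + 19]
11. n5.live = 1  [A.env + 7]
12. n2.wid = 11  [S.live + 10]
13. n1.env = -6  [D.wid - 17]
14. n9.lab = -8  [terminal]
15. n10.wid = 29  [terminal]
16. n0.lim = -2  [d.lab + A.env + 12]
17. n0.live = 13  [d.lab + 21]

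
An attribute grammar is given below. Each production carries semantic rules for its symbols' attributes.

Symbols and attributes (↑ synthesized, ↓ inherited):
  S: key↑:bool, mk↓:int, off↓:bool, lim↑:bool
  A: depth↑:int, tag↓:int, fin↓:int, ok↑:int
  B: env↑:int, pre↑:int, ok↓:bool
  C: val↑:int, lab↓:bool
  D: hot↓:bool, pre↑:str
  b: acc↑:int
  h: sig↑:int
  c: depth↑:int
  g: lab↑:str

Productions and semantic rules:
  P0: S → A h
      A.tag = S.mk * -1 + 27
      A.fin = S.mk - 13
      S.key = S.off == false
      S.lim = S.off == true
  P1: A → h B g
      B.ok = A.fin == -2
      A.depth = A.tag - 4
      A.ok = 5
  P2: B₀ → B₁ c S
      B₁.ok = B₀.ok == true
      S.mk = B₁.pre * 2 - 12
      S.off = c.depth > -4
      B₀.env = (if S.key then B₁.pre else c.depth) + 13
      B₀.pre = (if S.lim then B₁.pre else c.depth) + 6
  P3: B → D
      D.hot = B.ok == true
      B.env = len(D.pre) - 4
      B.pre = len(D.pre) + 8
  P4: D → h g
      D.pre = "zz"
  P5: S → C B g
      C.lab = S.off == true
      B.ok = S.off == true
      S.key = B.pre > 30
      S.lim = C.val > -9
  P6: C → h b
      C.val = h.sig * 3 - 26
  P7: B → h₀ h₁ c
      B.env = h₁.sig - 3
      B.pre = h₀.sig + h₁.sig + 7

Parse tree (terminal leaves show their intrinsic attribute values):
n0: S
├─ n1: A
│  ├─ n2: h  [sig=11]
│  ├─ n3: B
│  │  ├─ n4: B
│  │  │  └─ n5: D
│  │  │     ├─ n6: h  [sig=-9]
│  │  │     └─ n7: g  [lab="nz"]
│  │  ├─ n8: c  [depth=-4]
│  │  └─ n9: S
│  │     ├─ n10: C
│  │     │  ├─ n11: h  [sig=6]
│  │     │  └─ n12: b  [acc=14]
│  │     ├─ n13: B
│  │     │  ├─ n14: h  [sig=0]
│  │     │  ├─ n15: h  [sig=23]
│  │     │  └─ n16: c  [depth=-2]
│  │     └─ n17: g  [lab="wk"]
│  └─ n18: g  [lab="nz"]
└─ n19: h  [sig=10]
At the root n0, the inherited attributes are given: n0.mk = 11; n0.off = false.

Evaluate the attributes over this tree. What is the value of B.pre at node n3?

16

1. n0.mk = 11  [given at root]
2. n0.off = false  [given at root]
3. n1.tag = 16  [S.mk * -1 + 27]
4. n1.fin = -2  [S.mk - 13]
5. n2.sig = 11  [terminal]
6. n3.ok = true  [A.fin == -2]
7. n4.ok = true  [B₀.ok == true]
8. n5.hot = true  [B.ok == true]
9. n6.sig = -9  [terminal]
10. n7.lab = "nz"  [terminal]
11. n5.pre = "zz"  ["zz"]
12. n4.env = -2  [len(D.pre) - 4]
13. n4.pre = 10  [len(D.pre) + 8]
14. n8.depth = -4  [terminal]
15. n9.mk = 8  [B₁.pre * 2 - 12]
16. n9.off = false  [c.depth > -4]
17. n10.lab = false  [S.off == true]
18. n11.sig = 6  [terminal]
19. n12.acc = 14  [terminal]
20. n10.val = -8  [h.sig * 3 - 26]
21. n13.ok = false  [S.off == true]
22. n14.sig = 0  [terminal]
23. n15.sig = 23  [terminal]
24. n16.depth = -2  [terminal]
25. n13.env = 20  [h₁.sig - 3]
26. n13.pre = 30  [h₀.sig + h₁.sig + 7]
27. n17.lab = "wk"  [terminal]
28. n9.key = false  [B.pre > 30]
29. n9.lim = true  [C.val > -9]
30. n3.env = 9  [(if S.key then B₁.pre else c.depth) + 13]
31. n3.pre = 16  [(if S.lim then B₁.pre else c.depth) + 6]
32. n18.lab = "nz"  [terminal]
33. n1.depth = 12  [A.tag - 4]
34. n1.ok = 5  [5]
35. n19.sig = 10  [terminal]
36. n0.key = true  [S.off == false]
37. n0.lim = false  [S.off == true]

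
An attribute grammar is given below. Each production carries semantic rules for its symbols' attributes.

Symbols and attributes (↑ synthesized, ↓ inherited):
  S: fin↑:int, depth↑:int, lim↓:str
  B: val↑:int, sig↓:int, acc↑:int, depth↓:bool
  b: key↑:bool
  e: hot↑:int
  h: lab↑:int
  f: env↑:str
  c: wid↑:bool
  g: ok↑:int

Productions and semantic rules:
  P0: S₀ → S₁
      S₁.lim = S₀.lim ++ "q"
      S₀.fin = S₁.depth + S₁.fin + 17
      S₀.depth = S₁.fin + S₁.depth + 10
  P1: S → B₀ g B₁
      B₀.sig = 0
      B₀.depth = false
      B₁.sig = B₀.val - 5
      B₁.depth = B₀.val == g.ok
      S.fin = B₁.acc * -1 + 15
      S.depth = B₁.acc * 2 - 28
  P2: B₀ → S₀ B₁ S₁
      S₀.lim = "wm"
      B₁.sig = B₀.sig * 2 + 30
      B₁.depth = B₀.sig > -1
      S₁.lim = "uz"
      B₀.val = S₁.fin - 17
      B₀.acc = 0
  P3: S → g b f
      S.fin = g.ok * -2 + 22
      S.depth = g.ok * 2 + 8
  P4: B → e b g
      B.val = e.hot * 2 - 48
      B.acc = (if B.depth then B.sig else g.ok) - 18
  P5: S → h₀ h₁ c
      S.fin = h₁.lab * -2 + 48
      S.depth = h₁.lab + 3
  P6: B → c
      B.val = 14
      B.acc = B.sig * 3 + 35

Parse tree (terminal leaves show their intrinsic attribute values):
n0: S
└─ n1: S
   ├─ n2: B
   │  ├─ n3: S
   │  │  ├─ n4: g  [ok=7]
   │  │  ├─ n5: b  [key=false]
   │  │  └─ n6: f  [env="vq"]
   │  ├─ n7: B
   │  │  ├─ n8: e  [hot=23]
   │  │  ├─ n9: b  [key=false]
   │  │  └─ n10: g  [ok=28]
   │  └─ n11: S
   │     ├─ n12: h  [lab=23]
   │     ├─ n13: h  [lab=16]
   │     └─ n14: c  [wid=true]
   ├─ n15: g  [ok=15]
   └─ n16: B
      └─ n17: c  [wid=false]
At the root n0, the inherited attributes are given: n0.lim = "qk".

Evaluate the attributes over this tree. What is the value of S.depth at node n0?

1. n0.lim = "qk"  [given at root]
2. n1.lim = "qkq"  [S₀.lim ++ "q"]
3. n2.sig = 0  [0]
4. n2.depth = false  [false]
5. n3.lim = "wm"  ["wm"]
6. n4.ok = 7  [terminal]
7. n5.key = false  [terminal]
8. n6.env = "vq"  [terminal]
9. n3.fin = 8  [g.ok * -2 + 22]
10. n3.depth = 22  [g.ok * 2 + 8]
11. n7.sig = 30  [B₀.sig * 2 + 30]
12. n7.depth = true  [B₀.sig > -1]
13. n8.hot = 23  [terminal]
14. n9.key = false  [terminal]
15. n10.ok = 28  [terminal]
16. n7.val = -2  [e.hot * 2 - 48]
17. n7.acc = 12  [(if B.depth then B.sig else g.ok) - 18]
18. n11.lim = "uz"  ["uz"]
19. n12.lab = 23  [terminal]
20. n13.lab = 16  [terminal]
21. n14.wid = true  [terminal]
22. n11.fin = 16  [h₁.lab * -2 + 48]
23. n11.depth = 19  [h₁.lab + 3]
24. n2.val = -1  [S₁.fin - 17]
25. n2.acc = 0  [0]
26. n15.ok = 15  [terminal]
27. n16.sig = -6  [B₀.val - 5]
28. n16.depth = false  [B₀.val == g.ok]
29. n17.wid = false  [terminal]
30. n16.val = 14  [14]
31. n16.acc = 17  [B.sig * 3 + 35]
32. n1.fin = -2  [B₁.acc * -1 + 15]
33. n1.depth = 6  [B₁.acc * 2 - 28]
34. n0.fin = 21  [S₁.depth + S₁.fin + 17]
35. n0.depth = 14  [S₁.fin + S₁.depth + 10]

14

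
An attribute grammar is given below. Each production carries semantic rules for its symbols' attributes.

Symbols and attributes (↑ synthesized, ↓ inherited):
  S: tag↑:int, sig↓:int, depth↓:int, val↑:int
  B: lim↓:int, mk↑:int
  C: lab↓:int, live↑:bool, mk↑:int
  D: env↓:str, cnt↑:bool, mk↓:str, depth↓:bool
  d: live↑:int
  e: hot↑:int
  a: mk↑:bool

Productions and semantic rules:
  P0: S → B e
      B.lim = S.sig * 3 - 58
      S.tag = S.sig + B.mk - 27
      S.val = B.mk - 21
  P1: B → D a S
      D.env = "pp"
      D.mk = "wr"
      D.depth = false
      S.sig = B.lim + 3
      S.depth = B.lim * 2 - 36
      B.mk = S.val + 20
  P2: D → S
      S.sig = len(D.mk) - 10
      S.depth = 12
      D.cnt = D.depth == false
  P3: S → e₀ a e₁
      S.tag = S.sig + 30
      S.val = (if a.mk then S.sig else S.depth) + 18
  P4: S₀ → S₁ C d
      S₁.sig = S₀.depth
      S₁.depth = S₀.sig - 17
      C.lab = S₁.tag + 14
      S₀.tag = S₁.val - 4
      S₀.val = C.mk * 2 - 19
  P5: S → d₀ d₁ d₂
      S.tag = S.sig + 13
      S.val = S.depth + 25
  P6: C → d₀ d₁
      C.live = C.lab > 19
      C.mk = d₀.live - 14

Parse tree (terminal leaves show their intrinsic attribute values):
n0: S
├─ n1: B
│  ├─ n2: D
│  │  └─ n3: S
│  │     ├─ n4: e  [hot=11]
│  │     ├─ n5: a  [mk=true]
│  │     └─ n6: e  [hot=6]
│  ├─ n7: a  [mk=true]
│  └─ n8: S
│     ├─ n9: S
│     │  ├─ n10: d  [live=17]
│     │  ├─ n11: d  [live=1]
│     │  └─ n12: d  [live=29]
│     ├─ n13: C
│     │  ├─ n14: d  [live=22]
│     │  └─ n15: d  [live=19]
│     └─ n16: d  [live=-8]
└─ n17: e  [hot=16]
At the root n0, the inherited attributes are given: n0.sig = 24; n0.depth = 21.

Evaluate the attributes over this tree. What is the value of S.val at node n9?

25

1. n0.sig = 24  [given at root]
2. n0.depth = 21  [given at root]
3. n1.lim = 14  [S.sig * 3 - 58]
4. n2.env = "pp"  ["pp"]
5. n2.mk = "wr"  ["wr"]
6. n2.depth = false  [false]
7. n3.sig = -8  [len(D.mk) - 10]
8. n3.depth = 12  [12]
9. n4.hot = 11  [terminal]
10. n5.mk = true  [terminal]
11. n6.hot = 6  [terminal]
12. n3.tag = 22  [S.sig + 30]
13. n3.val = 10  [(if a.mk then S.sig else S.depth) + 18]
14. n2.cnt = true  [D.depth == false]
15. n7.mk = true  [terminal]
16. n8.sig = 17  [B.lim + 3]
17. n8.depth = -8  [B.lim * 2 - 36]
18. n9.sig = -8  [S₀.depth]
19. n9.depth = 0  [S₀.sig - 17]
20. n10.live = 17  [terminal]
21. n11.live = 1  [terminal]
22. n12.live = 29  [terminal]
23. n9.tag = 5  [S.sig + 13]
24. n9.val = 25  [S.depth + 25]
25. n13.lab = 19  [S₁.tag + 14]
26. n14.live = 22  [terminal]
27. n15.live = 19  [terminal]
28. n13.live = false  [C.lab > 19]
29. n13.mk = 8  [d₀.live - 14]
30. n16.live = -8  [terminal]
31. n8.tag = 21  [S₁.val - 4]
32. n8.val = -3  [C.mk * 2 - 19]
33. n1.mk = 17  [S.val + 20]
34. n17.hot = 16  [terminal]
35. n0.tag = 14  [S.sig + B.mk - 27]
36. n0.val = -4  [B.mk - 21]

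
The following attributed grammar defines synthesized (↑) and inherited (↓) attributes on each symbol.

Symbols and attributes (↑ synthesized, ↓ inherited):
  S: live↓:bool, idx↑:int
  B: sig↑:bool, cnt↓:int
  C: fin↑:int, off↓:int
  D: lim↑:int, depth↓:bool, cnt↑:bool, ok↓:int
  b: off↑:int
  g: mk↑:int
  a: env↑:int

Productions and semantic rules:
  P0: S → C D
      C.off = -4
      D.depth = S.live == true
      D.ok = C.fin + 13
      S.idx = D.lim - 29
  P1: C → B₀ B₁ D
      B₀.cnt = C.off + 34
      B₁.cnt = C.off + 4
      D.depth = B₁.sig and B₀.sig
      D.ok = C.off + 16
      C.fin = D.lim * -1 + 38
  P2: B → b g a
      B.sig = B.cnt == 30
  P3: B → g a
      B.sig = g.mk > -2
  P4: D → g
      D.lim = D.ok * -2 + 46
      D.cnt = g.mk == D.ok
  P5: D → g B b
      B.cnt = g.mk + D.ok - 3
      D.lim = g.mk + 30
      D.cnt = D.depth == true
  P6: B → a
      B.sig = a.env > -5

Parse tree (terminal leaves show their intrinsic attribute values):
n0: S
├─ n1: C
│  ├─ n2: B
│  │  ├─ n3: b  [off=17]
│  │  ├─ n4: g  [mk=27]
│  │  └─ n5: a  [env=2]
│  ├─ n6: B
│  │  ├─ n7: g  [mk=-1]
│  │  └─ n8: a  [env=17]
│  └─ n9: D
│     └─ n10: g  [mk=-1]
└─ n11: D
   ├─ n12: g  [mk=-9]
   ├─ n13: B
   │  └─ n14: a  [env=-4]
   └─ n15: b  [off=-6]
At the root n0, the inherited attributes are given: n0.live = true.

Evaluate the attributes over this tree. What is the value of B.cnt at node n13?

1. n0.live = true  [given at root]
2. n1.off = -4  [-4]
3. n2.cnt = 30  [C.off + 34]
4. n3.off = 17  [terminal]
5. n4.mk = 27  [terminal]
6. n5.env = 2  [terminal]
7. n2.sig = true  [B.cnt == 30]
8. n6.cnt = 0  [C.off + 4]
9. n7.mk = -1  [terminal]
10. n8.env = 17  [terminal]
11. n6.sig = true  [g.mk > -2]
12. n9.depth = true  [B₁.sig and B₀.sig]
13. n9.ok = 12  [C.off + 16]
14. n10.mk = -1  [terminal]
15. n9.lim = 22  [D.ok * -2 + 46]
16. n9.cnt = false  [g.mk == D.ok]
17. n1.fin = 16  [D.lim * -1 + 38]
18. n11.depth = true  [S.live == true]
19. n11.ok = 29  [C.fin + 13]
20. n12.mk = -9  [terminal]
21. n13.cnt = 17  [g.mk + D.ok - 3]
22. n14.env = -4  [terminal]
23. n13.sig = true  [a.env > -5]
24. n15.off = -6  [terminal]
25. n11.lim = 21  [g.mk + 30]
26. n11.cnt = true  [D.depth == true]
27. n0.idx = -8  [D.lim - 29]

17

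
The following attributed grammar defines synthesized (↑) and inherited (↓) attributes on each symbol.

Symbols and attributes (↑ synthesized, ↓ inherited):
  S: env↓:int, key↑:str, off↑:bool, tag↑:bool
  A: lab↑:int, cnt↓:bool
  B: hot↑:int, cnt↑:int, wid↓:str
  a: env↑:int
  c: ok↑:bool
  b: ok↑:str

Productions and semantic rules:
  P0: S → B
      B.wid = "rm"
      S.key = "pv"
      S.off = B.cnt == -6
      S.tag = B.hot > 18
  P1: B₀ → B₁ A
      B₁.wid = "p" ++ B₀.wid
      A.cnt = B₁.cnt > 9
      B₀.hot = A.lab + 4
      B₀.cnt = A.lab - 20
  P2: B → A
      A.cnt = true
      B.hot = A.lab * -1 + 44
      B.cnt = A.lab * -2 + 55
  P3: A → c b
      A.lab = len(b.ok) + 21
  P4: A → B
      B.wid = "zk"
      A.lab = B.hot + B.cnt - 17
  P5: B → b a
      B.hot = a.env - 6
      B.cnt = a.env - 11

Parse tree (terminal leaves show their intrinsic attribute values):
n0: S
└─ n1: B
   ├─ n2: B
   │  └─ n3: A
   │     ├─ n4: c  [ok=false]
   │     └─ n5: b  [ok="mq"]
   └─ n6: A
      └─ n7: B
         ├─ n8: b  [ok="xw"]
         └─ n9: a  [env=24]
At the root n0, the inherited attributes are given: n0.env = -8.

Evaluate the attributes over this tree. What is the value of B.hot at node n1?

1. n0.env = -8  [given at root]
2. n1.wid = "rm"  ["rm"]
3. n2.wid = "prm"  ["p" ++ B₀.wid]
4. n3.cnt = true  [true]
5. n4.ok = false  [terminal]
6. n5.ok = "mq"  [terminal]
7. n3.lab = 23  [len(b.ok) + 21]
8. n2.hot = 21  [A.lab * -1 + 44]
9. n2.cnt = 9  [A.lab * -2 + 55]
10. n6.cnt = false  [B₁.cnt > 9]
11. n7.wid = "zk"  ["zk"]
12. n8.ok = "xw"  [terminal]
13. n9.env = 24  [terminal]
14. n7.hot = 18  [a.env - 6]
15. n7.cnt = 13  [a.env - 11]
16. n6.lab = 14  [B.hot + B.cnt - 17]
17. n1.hot = 18  [A.lab + 4]
18. n1.cnt = -6  [A.lab - 20]
19. n0.key = "pv"  ["pv"]
20. n0.off = true  [B.cnt == -6]
21. n0.tag = false  [B.hot > 18]

18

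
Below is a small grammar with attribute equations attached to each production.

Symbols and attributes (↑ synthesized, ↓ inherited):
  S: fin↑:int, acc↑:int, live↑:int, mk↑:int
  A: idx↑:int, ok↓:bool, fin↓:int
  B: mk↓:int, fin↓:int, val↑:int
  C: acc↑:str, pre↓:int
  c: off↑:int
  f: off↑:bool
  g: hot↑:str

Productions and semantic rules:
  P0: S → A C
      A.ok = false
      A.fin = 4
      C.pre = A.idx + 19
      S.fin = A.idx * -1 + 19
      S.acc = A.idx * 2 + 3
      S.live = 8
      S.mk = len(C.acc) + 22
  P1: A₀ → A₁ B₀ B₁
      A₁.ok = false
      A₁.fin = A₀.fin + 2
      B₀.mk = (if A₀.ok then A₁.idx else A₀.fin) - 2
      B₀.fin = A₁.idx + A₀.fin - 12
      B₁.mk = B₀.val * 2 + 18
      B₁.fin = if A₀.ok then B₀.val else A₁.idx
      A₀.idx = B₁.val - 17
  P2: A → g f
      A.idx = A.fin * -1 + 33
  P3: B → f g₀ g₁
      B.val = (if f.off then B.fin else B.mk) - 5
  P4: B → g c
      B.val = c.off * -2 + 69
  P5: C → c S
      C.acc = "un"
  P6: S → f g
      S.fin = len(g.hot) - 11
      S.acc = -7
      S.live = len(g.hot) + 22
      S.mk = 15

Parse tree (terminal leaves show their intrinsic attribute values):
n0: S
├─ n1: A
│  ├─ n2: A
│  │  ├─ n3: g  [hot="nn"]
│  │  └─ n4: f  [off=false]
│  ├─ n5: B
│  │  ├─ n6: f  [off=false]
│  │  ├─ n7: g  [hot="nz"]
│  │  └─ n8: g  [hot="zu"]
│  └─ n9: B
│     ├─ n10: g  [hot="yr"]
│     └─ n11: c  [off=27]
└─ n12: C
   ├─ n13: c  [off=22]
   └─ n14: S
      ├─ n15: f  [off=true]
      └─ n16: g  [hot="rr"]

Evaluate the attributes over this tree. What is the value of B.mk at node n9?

12

1. n1.ok = false  [false]
2. n1.fin = 4  [4]
3. n2.ok = false  [false]
4. n2.fin = 6  [A₀.fin + 2]
5. n3.hot = "nn"  [terminal]
6. n4.off = false  [terminal]
7. n2.idx = 27  [A.fin * -1 + 33]
8. n5.mk = 2  [(if A₀.ok then A₁.idx else A₀.fin) - 2]
9. n5.fin = 19  [A₁.idx + A₀.fin - 12]
10. n6.off = false  [terminal]
11. n7.hot = "nz"  [terminal]
12. n8.hot = "zu"  [terminal]
13. n5.val = -3  [(if f.off then B.fin else B.mk) - 5]
14. n9.mk = 12  [B₀.val * 2 + 18]
15. n9.fin = 27  [if A₀.ok then B₀.val else A₁.idx]
16. n10.hot = "yr"  [terminal]
17. n11.off = 27  [terminal]
18. n9.val = 15  [c.off * -2 + 69]
19. n1.idx = -2  [B₁.val - 17]
20. n12.pre = 17  [A.idx + 19]
21. n13.off = 22  [terminal]
22. n15.off = true  [terminal]
23. n16.hot = "rr"  [terminal]
24. n14.fin = -9  [len(g.hot) - 11]
25. n14.acc = -7  [-7]
26. n14.live = 24  [len(g.hot) + 22]
27. n14.mk = 15  [15]
28. n12.acc = "un"  ["un"]
29. n0.fin = 21  [A.idx * -1 + 19]
30. n0.acc = -1  [A.idx * 2 + 3]
31. n0.live = 8  [8]
32. n0.mk = 24  [len(C.acc) + 22]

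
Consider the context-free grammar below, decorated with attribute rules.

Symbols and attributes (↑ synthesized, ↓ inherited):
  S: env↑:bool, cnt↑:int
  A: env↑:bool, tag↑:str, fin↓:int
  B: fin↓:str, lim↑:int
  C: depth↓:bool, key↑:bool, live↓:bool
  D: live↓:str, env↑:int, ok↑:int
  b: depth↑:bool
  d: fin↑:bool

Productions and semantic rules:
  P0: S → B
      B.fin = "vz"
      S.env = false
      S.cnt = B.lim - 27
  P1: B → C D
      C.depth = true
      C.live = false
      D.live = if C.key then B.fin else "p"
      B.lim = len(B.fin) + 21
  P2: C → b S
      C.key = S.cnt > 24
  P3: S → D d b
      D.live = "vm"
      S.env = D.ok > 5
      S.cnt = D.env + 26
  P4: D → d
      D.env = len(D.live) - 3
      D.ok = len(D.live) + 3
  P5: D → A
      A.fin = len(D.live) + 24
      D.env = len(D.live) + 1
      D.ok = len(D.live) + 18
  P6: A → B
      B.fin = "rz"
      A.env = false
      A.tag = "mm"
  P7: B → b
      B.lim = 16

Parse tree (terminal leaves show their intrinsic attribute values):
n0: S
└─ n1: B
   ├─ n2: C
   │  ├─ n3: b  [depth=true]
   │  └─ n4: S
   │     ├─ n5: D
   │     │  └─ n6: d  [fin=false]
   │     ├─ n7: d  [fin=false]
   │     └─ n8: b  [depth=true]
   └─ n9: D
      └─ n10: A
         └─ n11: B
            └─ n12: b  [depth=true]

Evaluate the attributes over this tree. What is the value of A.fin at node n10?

1. n1.fin = "vz"  ["vz"]
2. n2.depth = true  [true]
3. n2.live = false  [false]
4. n3.depth = true  [terminal]
5. n5.live = "vm"  ["vm"]
6. n6.fin = false  [terminal]
7. n5.env = -1  [len(D.live) - 3]
8. n5.ok = 5  [len(D.live) + 3]
9. n7.fin = false  [terminal]
10. n8.depth = true  [terminal]
11. n4.env = false  [D.ok > 5]
12. n4.cnt = 25  [D.env + 26]
13. n2.key = true  [S.cnt > 24]
14. n9.live = "vz"  [if C.key then B.fin else "p"]
15. n10.fin = 26  [len(D.live) + 24]
16. n11.fin = "rz"  ["rz"]
17. n12.depth = true  [terminal]
18. n11.lim = 16  [16]
19. n10.env = false  [false]
20. n10.tag = "mm"  ["mm"]
21. n9.env = 3  [len(D.live) + 1]
22. n9.ok = 20  [len(D.live) + 18]
23. n1.lim = 23  [len(B.fin) + 21]
24. n0.env = false  [false]
25. n0.cnt = -4  [B.lim - 27]

26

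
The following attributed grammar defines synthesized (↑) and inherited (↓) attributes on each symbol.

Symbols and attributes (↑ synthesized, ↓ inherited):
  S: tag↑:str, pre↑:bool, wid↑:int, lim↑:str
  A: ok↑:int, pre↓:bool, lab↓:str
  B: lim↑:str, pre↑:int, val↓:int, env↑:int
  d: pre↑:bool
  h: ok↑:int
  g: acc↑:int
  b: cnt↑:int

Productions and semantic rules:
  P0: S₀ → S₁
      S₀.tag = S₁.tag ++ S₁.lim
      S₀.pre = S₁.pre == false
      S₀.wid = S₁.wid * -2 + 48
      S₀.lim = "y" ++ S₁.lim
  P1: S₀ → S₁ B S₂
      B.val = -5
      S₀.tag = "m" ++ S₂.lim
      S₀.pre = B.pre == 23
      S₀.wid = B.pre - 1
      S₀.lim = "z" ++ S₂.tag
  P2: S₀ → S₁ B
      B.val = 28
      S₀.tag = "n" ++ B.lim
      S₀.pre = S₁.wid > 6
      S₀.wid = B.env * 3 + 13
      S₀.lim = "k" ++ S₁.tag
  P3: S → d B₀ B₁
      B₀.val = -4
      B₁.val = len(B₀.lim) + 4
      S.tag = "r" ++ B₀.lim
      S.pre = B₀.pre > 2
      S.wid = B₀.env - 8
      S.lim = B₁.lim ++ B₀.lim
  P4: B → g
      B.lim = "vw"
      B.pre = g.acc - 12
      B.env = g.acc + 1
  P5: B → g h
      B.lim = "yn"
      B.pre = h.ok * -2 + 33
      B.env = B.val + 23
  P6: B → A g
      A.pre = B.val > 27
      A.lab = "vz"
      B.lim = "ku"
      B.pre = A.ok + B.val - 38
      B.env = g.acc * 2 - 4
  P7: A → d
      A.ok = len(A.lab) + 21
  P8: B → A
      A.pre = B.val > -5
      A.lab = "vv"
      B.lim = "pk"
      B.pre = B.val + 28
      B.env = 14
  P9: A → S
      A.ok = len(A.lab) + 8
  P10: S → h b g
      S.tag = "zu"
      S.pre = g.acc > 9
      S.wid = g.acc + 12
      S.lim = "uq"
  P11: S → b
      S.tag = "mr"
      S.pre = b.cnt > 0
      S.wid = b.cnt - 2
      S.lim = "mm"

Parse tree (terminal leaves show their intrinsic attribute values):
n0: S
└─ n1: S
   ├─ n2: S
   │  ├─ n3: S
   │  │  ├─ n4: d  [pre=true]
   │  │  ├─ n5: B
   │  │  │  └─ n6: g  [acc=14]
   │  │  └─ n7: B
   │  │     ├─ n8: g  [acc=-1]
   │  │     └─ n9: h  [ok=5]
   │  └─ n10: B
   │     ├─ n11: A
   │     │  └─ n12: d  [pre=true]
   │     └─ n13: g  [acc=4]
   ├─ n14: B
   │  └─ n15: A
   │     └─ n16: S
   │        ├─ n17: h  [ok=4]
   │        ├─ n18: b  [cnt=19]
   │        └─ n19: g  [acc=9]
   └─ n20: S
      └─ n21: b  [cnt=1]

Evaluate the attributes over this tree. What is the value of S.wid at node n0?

1. n4.pre = true  [terminal]
2. n5.val = -4  [-4]
3. n6.acc = 14  [terminal]
4. n5.lim = "vw"  ["vw"]
5. n5.pre = 2  [g.acc - 12]
6. n5.env = 15  [g.acc + 1]
7. n7.val = 6  [len(B₀.lim) + 4]
8. n8.acc = -1  [terminal]
9. n9.ok = 5  [terminal]
10. n7.lim = "yn"  ["yn"]
11. n7.pre = 23  [h.ok * -2 + 33]
12. n7.env = 29  [B.val + 23]
13. n3.tag = "rvw"  ["r" ++ B₀.lim]
14. n3.pre = false  [B₀.pre > 2]
15. n3.wid = 7  [B₀.env - 8]
16. n3.lim = "ynvw"  [B₁.lim ++ B₀.lim]
17. n10.val = 28  [28]
18. n11.pre = true  [B.val > 27]
19. n11.lab = "vz"  ["vz"]
20. n12.pre = true  [terminal]
21. n11.ok = 23  [len(A.lab) + 21]
22. n13.acc = 4  [terminal]
23. n10.lim = "ku"  ["ku"]
24. n10.pre = 13  [A.ok + B.val - 38]
25. n10.env = 4  [g.acc * 2 - 4]
26. n2.tag = "nku"  ["n" ++ B.lim]
27. n2.pre = true  [S₁.wid > 6]
28. n2.wid = 25  [B.env * 3 + 13]
29. n2.lim = "krvw"  ["k" ++ S₁.tag]
30. n14.val = -5  [-5]
31. n15.pre = false  [B.val > -5]
32. n15.lab = "vv"  ["vv"]
33. n17.ok = 4  [terminal]
34. n18.cnt = 19  [terminal]
35. n19.acc = 9  [terminal]
36. n16.tag = "zu"  ["zu"]
37. n16.pre = false  [g.acc > 9]
38. n16.wid = 21  [g.acc + 12]
39. n16.lim = "uq"  ["uq"]
40. n15.ok = 10  [len(A.lab) + 8]
41. n14.lim = "pk"  ["pk"]
42. n14.pre = 23  [B.val + 28]
43. n14.env = 14  [14]
44. n21.cnt = 1  [terminal]
45. n20.tag = "mr"  ["mr"]
46. n20.pre = true  [b.cnt > 0]
47. n20.wid = -1  [b.cnt - 2]
48. n20.lim = "mm"  ["mm"]
49. n1.tag = "mmm"  ["m" ++ S₂.lim]
50. n1.pre = true  [B.pre == 23]
51. n1.wid = 22  [B.pre - 1]
52. n1.lim = "zmr"  ["z" ++ S₂.tag]
53. n0.tag = "mmmzmr"  [S₁.tag ++ S₁.lim]
54. n0.pre = false  [S₁.pre == false]
55. n0.wid = 4  [S₁.wid * -2 + 48]
56. n0.lim = "yzmr"  ["y" ++ S₁.lim]

4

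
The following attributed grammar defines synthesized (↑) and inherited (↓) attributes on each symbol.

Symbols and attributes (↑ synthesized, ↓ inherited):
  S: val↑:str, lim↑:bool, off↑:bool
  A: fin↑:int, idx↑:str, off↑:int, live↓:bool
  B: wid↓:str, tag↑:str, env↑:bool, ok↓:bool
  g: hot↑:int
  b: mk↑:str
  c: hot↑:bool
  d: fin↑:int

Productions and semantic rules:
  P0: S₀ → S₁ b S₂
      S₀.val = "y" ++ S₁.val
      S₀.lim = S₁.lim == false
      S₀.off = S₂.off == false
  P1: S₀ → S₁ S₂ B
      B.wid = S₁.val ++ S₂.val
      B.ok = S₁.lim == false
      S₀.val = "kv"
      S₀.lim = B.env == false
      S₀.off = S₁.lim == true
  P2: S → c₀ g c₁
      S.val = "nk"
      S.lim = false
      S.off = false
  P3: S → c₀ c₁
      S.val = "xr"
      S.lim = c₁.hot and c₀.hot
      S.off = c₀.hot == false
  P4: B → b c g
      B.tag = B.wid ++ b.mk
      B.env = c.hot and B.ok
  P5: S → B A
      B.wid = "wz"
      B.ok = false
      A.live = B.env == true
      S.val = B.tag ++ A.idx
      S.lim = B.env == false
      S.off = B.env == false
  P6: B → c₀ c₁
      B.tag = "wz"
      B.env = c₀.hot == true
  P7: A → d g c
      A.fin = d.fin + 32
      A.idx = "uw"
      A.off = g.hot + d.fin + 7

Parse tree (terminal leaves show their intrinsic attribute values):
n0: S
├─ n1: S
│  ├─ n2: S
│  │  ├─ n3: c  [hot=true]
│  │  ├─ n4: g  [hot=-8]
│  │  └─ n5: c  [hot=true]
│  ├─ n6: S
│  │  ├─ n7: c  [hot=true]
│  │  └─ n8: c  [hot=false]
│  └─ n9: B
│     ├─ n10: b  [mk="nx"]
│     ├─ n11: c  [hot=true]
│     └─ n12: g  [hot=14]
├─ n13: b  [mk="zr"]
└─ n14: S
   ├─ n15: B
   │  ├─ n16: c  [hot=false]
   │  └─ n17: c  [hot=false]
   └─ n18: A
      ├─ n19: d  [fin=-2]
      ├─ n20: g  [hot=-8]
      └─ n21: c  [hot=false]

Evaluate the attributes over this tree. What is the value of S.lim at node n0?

1. n3.hot = true  [terminal]
2. n4.hot = -8  [terminal]
3. n5.hot = true  [terminal]
4. n2.val = "nk"  ["nk"]
5. n2.lim = false  [false]
6. n2.off = false  [false]
7. n7.hot = true  [terminal]
8. n8.hot = false  [terminal]
9. n6.val = "xr"  ["xr"]
10. n6.lim = false  [c₁.hot and c₀.hot]
11. n6.off = false  [c₀.hot == false]
12. n9.wid = "nkxr"  [S₁.val ++ S₂.val]
13. n9.ok = true  [S₁.lim == false]
14. n10.mk = "nx"  [terminal]
15. n11.hot = true  [terminal]
16. n12.hot = 14  [terminal]
17. n9.tag = "nkxrnx"  [B.wid ++ b.mk]
18. n9.env = true  [c.hot and B.ok]
19. n1.val = "kv"  ["kv"]
20. n1.lim = false  [B.env == false]
21. n1.off = false  [S₁.lim == true]
22. n13.mk = "zr"  [terminal]
23. n15.wid = "wz"  ["wz"]
24. n15.ok = false  [false]
25. n16.hot = false  [terminal]
26. n17.hot = false  [terminal]
27. n15.tag = "wz"  ["wz"]
28. n15.env = false  [c₀.hot == true]
29. n18.live = false  [B.env == true]
30. n19.fin = -2  [terminal]
31. n20.hot = -8  [terminal]
32. n21.hot = false  [terminal]
33. n18.fin = 30  [d.fin + 32]
34. n18.idx = "uw"  ["uw"]
35. n18.off = -3  [g.hot + d.fin + 7]
36. n14.val = "wzuw"  [B.tag ++ A.idx]
37. n14.lim = true  [B.env == false]
38. n14.off = true  [B.env == false]
39. n0.val = "ykv"  ["y" ++ S₁.val]
40. n0.lim = true  [S₁.lim == false]
41. n0.off = false  [S₂.off == false]

true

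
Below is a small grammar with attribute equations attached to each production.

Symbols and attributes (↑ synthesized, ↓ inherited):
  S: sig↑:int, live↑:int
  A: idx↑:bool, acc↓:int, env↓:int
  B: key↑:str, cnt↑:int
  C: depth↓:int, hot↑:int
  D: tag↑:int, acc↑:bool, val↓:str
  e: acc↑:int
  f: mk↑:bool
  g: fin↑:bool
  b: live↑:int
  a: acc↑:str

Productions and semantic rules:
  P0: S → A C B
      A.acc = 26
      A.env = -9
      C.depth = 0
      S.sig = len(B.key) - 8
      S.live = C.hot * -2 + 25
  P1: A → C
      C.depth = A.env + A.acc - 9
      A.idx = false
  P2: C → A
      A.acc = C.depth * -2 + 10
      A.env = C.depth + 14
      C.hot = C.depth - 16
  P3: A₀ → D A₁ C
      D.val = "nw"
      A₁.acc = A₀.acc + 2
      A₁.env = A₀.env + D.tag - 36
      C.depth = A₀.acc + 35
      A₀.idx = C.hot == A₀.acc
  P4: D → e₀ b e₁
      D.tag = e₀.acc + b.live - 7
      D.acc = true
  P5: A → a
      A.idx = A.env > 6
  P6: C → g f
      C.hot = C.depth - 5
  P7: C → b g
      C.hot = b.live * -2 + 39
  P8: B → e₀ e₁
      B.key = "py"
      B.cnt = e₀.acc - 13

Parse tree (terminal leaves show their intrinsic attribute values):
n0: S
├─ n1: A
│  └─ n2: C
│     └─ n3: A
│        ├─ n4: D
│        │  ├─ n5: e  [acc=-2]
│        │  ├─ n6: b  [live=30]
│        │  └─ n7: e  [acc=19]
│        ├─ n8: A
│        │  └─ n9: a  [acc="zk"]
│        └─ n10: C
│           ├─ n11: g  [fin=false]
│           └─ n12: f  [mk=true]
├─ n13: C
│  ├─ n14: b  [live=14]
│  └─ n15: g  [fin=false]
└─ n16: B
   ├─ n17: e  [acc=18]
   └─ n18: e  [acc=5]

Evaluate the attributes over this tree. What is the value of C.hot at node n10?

1. n1.acc = 26  [26]
2. n1.env = -9  [-9]
3. n2.depth = 8  [A.env + A.acc - 9]
4. n3.acc = -6  [C.depth * -2 + 10]
5. n3.env = 22  [C.depth + 14]
6. n4.val = "nw"  ["nw"]
7. n5.acc = -2  [terminal]
8. n6.live = 30  [terminal]
9. n7.acc = 19  [terminal]
10. n4.tag = 21  [e₀.acc + b.live - 7]
11. n4.acc = true  [true]
12. n8.acc = -4  [A₀.acc + 2]
13. n8.env = 7  [A₀.env + D.tag - 36]
14. n9.acc = "zk"  [terminal]
15. n8.idx = true  [A.env > 6]
16. n10.depth = 29  [A₀.acc + 35]
17. n11.fin = false  [terminal]
18. n12.mk = true  [terminal]
19. n10.hot = 24  [C.depth - 5]
20. n3.idx = false  [C.hot == A₀.acc]
21. n2.hot = -8  [C.depth - 16]
22. n1.idx = false  [false]
23. n13.depth = 0  [0]
24. n14.live = 14  [terminal]
25. n15.fin = false  [terminal]
26. n13.hot = 11  [b.live * -2 + 39]
27. n17.acc = 18  [terminal]
28. n18.acc = 5  [terminal]
29. n16.key = "py"  ["py"]
30. n16.cnt = 5  [e₀.acc - 13]
31. n0.sig = -6  [len(B.key) - 8]
32. n0.live = 3  [C.hot * -2 + 25]

24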